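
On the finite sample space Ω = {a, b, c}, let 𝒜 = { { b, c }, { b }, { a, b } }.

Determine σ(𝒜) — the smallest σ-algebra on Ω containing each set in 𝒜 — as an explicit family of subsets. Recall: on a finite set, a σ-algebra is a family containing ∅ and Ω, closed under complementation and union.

Seed the family with 𝒜 together with ∅ and Ω: { ∅, { b }, { a, b }, { b, c }, Ω }.
Iteration 1: +3 →
  { a }  = complement { b, c }
  { c }  = complement { a, b }
  { a, c }  = complement { b }
  [8 total]
Iteration 2: already closed under ᶜ and ∪.

Therefore σ(𝒜) = { ∅, { a }, { b }, { c }, { a, b }, { a, c }, { b, c }, Ω } (|σ(𝒜)| = 8).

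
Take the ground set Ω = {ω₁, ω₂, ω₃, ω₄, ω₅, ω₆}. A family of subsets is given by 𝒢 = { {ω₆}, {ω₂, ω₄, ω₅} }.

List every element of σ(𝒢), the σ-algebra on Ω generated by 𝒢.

Take S₀ = 𝒢 ∪ {∅, Ω} = { {}, {ω₆}, {ω₂, ω₄, ω₅}, Ω }.
Step 1 (3 new):
  {ω₁, ω₃, ω₆}  = complement {ω₂, ω₄, ω₅}
  {ω₂, ω₄, ω₅, ω₆}  = {ω₂, ω₄, ω₅} ∪ {ω₆}
  {ω₁, ω₂, ω₃, ω₄, ω₅}  = complement {ω₆}
  — 7 sets.
Step 2: +1 →
  {ω₁, ω₃}  = complement {ω₂, ω₄, ω₅, ω₆}
  — 8 sets.
Step 3: no new sets; the family is a σ-algebra.

Therefore σ(𝒢) = { {}, {ω₆}, {ω₁, ω₃}, {ω₁, ω₃, ω₆}, {ω₂, ω₄, ω₅}, {ω₂, ω₄, ω₅, ω₆}, {ω₁, ω₂, ω₃, ω₄, ω₅}, Ω } (|σ(𝒢)| = 8).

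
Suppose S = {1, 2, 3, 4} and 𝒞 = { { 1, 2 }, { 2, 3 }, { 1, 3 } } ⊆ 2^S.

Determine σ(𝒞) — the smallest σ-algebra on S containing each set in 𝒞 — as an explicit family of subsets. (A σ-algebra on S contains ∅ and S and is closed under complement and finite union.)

σ(𝒞) (16 sets): { ∅, { 1 }, { 2 }, { 3 }, { 4 }, { 1, 2 }, { 1, 3 }, { 1, 4 }, { 2, 3 }, { 2, 4 }, { 3, 4 }, { 1, 2, 3 }, { 1, 2, 4 }, { 1, 3, 4 }, { 2, 3, 4 }, S }

Working:
Start: 𝒞 ∪ {∅, S} = { ∅, { 1, 2 }, { 1, 3 }, { 2, 3 }, S }.
Iteration 1: +4 →
  { 1, 4 }  = { 2, 3 }ᶜ
  { 2, 4 }  = { 1, 3 }ᶜ
  { 3, 4 }  = { 1, 2 }ᶜ
  { 1, 2, 3 }  = { 2, 3 } ∪ { 1, 2 }
  (now 9)
Iteration 2 (4 new):
  { 4 }  = { 1, 2, 3 }ᶜ
  { 1, 2, 4 }  = { 1, 2 } ∪ { 1, 4 }
  { 1, 3, 4 }  = { 3, 4 } ∪ { 1, 4 }
  { 2, 3, 4 }  = { 3, 4 } ∪ { 2, 3 }
  (now 13)
Iteration 3: +3 →
  { 1 }  = { 2, 3, 4 }ᶜ
  { 2 }  = { 1, 3, 4 }ᶜ
  { 3 }  = { 1, 2, 4 }ᶜ
  (now 16)
Iteration 4 adds nothing — fixpoint reached.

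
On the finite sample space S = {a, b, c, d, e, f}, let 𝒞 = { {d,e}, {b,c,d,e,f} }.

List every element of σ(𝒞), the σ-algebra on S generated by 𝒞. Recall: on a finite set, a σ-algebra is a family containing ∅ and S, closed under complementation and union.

Answer: σ(𝒞) = { {}, {a}, {d,e}, {a,d,e}, {b,c,f}, {a,b,c,f}, {b,c,d,e,f}, S }

Check:
Initial family (4 sets): { {}, {d,e}, {b,c,d,e,f}, S }.
Pass 1. New:
  {a}  = complement {b,c,d,e,f}
  {a,b,c,f}  = complement {d,e}
  |family| = 6
Pass 2 (1 new):
  {a,d,e}  = {d,e} ∪ {a}
  |family| = 7
Pass 3. New:
  {b,c,f}  = complement {a,d,e}
  |family| = 8
Pass 4: already closed under ᶜ and ∪.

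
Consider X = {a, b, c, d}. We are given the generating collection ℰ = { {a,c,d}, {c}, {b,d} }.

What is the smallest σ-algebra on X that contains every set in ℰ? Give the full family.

Answer: σ(ℰ) = { {}, {a}, {b}, {c}, {d}, {a,b}, {a,c}, {a,d}, {b,c}, {b,d}, {c,d}, {a,b,c}, {a,b,d}, {a,c,d}, {b,c,d}, X }

Check:
Start: ℰ ∪ {∅, X} = { {}, {c}, {b,d}, {a,c,d}, X }.
Step 1: 4 new —
  {b}  = X∖{a,c,d}
  {a,c}  = X∖{b,d}
  {a,b,d}  = X∖{c}
  {b,c,d}  = {c} ∪ {b,d}
  (now 9)
Step 2. New:
  {a}  = X∖{b,c,d}
  {b,c}  = {b} ∪ {c}
  {a,b,c}  = {b} ∪ {a,c}
  (now 12)
Step 3 (3 new):
  {d}  = X∖{a,b,c}
  {a,b}  = {b} ∪ {a}
  {a,d}  = X∖{b,c}
  (now 15)
Step 4. New:
  {c,d}  = X∖{a,b}
  (now 16)
After Step 5 the family is unchanged; done.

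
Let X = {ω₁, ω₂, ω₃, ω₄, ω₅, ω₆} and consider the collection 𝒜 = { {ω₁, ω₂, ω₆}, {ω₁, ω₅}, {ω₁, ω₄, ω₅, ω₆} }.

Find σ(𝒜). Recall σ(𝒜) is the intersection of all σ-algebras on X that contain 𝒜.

|σ(𝒜)| = 64.  σ(𝒜) = { {}, {ω₁}, {ω₂}, {ω₃}, {ω₄}, {ω₅}, {ω₆}, {ω₁, ω₂}, {ω₁, ω₃}, {ω₁, ω₄}, {ω₁, ω₅}, {ω₁, ω₆}, {ω₂, ω₃}, {ω₂, ω₄}, {ω₂, ω₅}, {ω₂, ω₆}, {ω₃, ω₄}, {ω₃, ω₅}, {ω₃, ω₆}, {ω₄, ω₅}, {ω₄, ω₆}, {ω₅, ω₆}, {ω₁, ω₂, ω₃}, {ω₁, ω₂, ω₄}, {ω₁, ω₂, ω₅}, {ω₁, ω₂, ω₆}, {ω₁, ω₃, ω₄}, {ω₁, ω₃, ω₅}, {ω₁, ω₃, ω₆}, {ω₁, ω₄, ω₅}, {ω₁, ω₄, ω₆}, {ω₁, ω₅, ω₆}, {ω₂, ω₃, ω₄}, {ω₂, ω₃, ω₅}, {ω₂, ω₃, ω₆}, {ω₂, ω₄, ω₅}, {ω₂, ω₄, ω₆}, {ω₂, ω₅, ω₆}, {ω₃, ω₄, ω₅}, {ω₃, ω₄, ω₆}, {ω₃, ω₅, ω₆}, {ω₄, ω₅, ω₆}, {ω₁, ω₂, ω₃, ω₄}, {ω₁, ω₂, ω₃, ω₅}, {ω₁, ω₂, ω₃, ω₆}, {ω₁, ω₂, ω₄, ω₅}, {ω₁, ω₂, ω₄, ω₆}, {ω₁, ω₂, ω₅, ω₆}, {ω₁, ω₃, ω₄, ω₅}, {ω₁, ω₃, ω₄, ω₆}, {ω₁, ω₃, ω₅, ω₆}, {ω₁, ω₄, ω₅, ω₆}, {ω₂, ω₃, ω₄, ω₅}, {ω₂, ω₃, ω₄, ω₆}, {ω₂, ω₃, ω₅, ω₆}, {ω₂, ω₄, ω₅, ω₆}, {ω₃, ω₄, ω₅, ω₆}, {ω₁, ω₂, ω₃, ω₄, ω₅}, {ω₁, ω₂, ω₃, ω₄, ω₆}, {ω₁, ω₂, ω₃, ω₅, ω₆}, {ω₁, ω₂, ω₄, ω₅, ω₆}, {ω₁, ω₃, ω₄, ω₅, ω₆}, {ω₂, ω₃, ω₄, ω₅, ω₆}, X }

Derivation:
Take S₀ = 𝒜 ∪ {∅, X} = { {}, {ω₁, ω₅}, {ω₁, ω₂, ω₆}, {ω₁, ω₄, ω₅, ω₆}, X }.
Pass 1: 5 new —
  {ω₂, ω₃}  = {ω₁, ω₄, ω₅, ω₆}ᶜ
  {ω₃, ω₄, ω₅}  = {ω₁, ω₂, ω₆}ᶜ
  {ω₁, ω₂, ω₅, ω₆}  = {ω₁, ω₅} ∪ {ω₁, ω₂, ω₆}
  {ω₂, ω₃, ω₄, ω₆}  = {ω₁, ω₅}ᶜ
  {ω₁, ω₂, ω₄, ω₅, ω₆}  = {ω₁, ω₄, ω₅, ω₆} ∪ {ω₁, ω₂, ω₆}
  |family| = 10
Pass 2: +10 →
  {ω₃}  = {ω₁, ω₂, ω₄, ω₅, ω₆}ᶜ
  {ω₃, ω₄}  = {ω₁, ω₂, ω₅, ω₆}ᶜ
  {ω₁, ω₂, ω₃, ω₅}  = {ω₂, ω₃} ∪ {ω₁, ω₅}
  {ω₁, ω₂, ω₃, ω₆}  = {ω₂, ω₃} ∪ {ω₁, ω₂, ω₆}
  {ω₁, ω₃, ω₄, ω₅}  = {ω₃, ω₄, ω₅} ∪ {ω₁, ω₅}
  {ω₂, ω₃, ω₄, ω₅}  = {ω₃, ω₄, ω₅} ∪ {ω₂, ω₃}
  {ω₁, ω₂, ω₃, ω₄, ω₆}  = {ω₂, ω₃, ω₄, ω₆} ∪ {ω₁, ω₂, ω₆}
  {ω₁, ω₂, ω₃, ω₅, ω₆}  = {ω₂, ω₃} ∪ {ω₁, ω₂, ω₅, ω₆}
  {ω₁, ω₃, ω₄, ω₅, ω₆}  = {ω₃, ω₄, ω₅} ∪ {ω₁, ω₄, ω₅, ω₆}
  {ω₂, ω₃, ω₄, ω₅, ω₆}  = {ω₃, ω₄, ω₅} ∪ {ω₂, ω₃, ω₄, ω₆}
  |family| = 20
Pass 3: +11 →
  {ω₁}  = {ω₂, ω₃, ω₄, ω₅, ω₆}ᶜ
  {ω₂}  = {ω₁, ω₃, ω₄, ω₅, ω₆}ᶜ
  {ω₄}  = {ω₁, ω₂, ω₃, ω₅, ω₆}ᶜ
  {ω₅}  = {ω₁, ω₂, ω₃, ω₄, ω₆}ᶜ
  {ω₁, ω₆}  = {ω₂, ω₃, ω₄, ω₅}ᶜ
  {ω₂, ω₆}  = {ω₁, ω₃, ω₄, ω₅}ᶜ
  {ω₄, ω₅}  = {ω₁, ω₂, ω₃, ω₆}ᶜ
  {ω₄, ω₆}  = {ω₁, ω₂, ω₃, ω₅}ᶜ
  {ω₁, ω₃, ω₅}  = {ω₁, ω₅} ∪ {ω₃}
  {ω₂, ω₃, ω₄}  = {ω₃, ω₄} ∪ {ω₂, ω₃}
  {ω₁, ω₂, ω₃, ω₄, ω₅}  = {ω₃, ω₄, ω₅} ∪ {ω₁, ω₂, ω₃, ω₅}
  |family| = 31
Pass 4 adds 27:
  {ω₆}  = {ω₁, ω₂, ω₃, ω₄, ω₅}ᶜ
  {ω₁, ω₂}  = {ω₁} ∪ {ω₂}
  {ω₁, ω₃}  = {ω₁} ∪ {ω₃}
  {ω₁, ω₄}  = {ω₁} ∪ {ω₄}
  {ω₂, ω₄}  = {ω₂} ∪ {ω₄}
  {ω₂, ω₅}  = {ω₂} ∪ {ω₅}
  {ω₃, ω₅}  = {ω₅} ∪ {ω₃}
  {ω₁, ω₂, ω₃}  = {ω₁} ∪ {ω₂, ω₃}
  {ω₁, ω₂, ω₅}  = {ω₂} ∪ {ω₁, ω₅}
  {ω₁, ω₃, ω₄}  = {ω₃, ω₄} ∪ {ω₁}
  {ω₁, ω₃, ω₆}  = {ω₁, ω₆} ∪ {ω₃}
  {ω₁, ω₄, ω₅}  = {ω₁} ∪ {ω₄, ω₅}
  {ω₁, ω₄, ω₆}  = {ω₁} ∪ {ω₄, ω₆}
  {ω₁, ω₅, ω₆}  = {ω₂, ω₃, ω₄}ᶜ
  {ω₂, ω₃, ω₅}  = {ω₅} ∪ {ω₂, ω₃}
  {ω₂, ω₃, ω₆}  = {ω₂, ω₆} ∪ {ω₃}
  {ω₂, ω₄, ω₅}  = {ω₂} ∪ {ω₄, ω₅}
  {ω₂, ω₄, ω₆}  = {ω₁, ω₃, ω₅}ᶜ
  {ω₂, ω₅, ω₆}  = {ω₂, ω₆} ∪ {ω₅}
  {ω₃, ω₄, ω₆}  = {ω₃, ω₄} ∪ {ω₄, ω₆}
  {ω₄, ω₅, ω₆}  = {ω₅} ∪ {ω₄, ω₆}
  {ω₁, ω₂, ω₃, ω₄}  = {ω₂, ω₃, ω₄} ∪ {ω₁}
  {ω₁, ω₂, ω₄, ω₆}  = {ω₄} ∪ {ω₁, ω₂, ω₆}
  {ω₁, ω₃, ω₄, ω₆}  = {ω₃, ω₄} ∪ {ω₁, ω₆}
  {ω₁, ω₃, ω₅, ω₆}  = {ω₁, ω₆} ∪ {ω₁, ω₃, ω₅}
  {ω₂, ω₄, ω₅, ω₆}  = {ω₂, ω₆} ∪ {ω₄, ω₅}
  {ω₃, ω₄, ω₅, ω₆}  = {ω₃, ω₄, ω₅} ∪ {ω₄, ω₆}
  |family| = 58
Pass 5 adds 6:
  {ω₃, ω₆}  = {ω₃} ∪ {ω₆}
  {ω₅, ω₆}  = {ω₁, ω₂, ω₃, ω₄}ᶜ
  {ω₁, ω₂, ω₄}  = {ω₂} ∪ {ω₁, ω₄}
  {ω₃, ω₅, ω₆}  = {ω₃, ω₅} ∪ {ω₆}
  {ω₁, ω₂, ω₄, ω₅}  = {ω₂} ∪ {ω₁, ω₄, ω₅}
  {ω₂, ω₃, ω₅, ω₆}  = {ω₁, ω₄}ᶜ
  |family| = 64
Pass 6: already closed under ᶜ and ∪.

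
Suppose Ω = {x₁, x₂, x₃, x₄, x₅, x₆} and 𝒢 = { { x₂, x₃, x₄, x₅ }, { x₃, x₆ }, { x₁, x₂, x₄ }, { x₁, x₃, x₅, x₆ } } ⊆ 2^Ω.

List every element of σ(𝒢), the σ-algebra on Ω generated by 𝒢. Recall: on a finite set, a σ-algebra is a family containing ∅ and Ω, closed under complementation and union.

Start: 𝒢 ∪ {∅, Ω} = { {}, { x₃, x₆ }, { x₁, x₂, x₄ }, { x₁, x₃, x₅, x₆ }, { x₂, x₃, x₄, x₅ }, Ω }.
Round 1: 7 new —
  { x₁, x₆ }  = ᶜ of { x₂, x₃, x₄, x₅ }
  { x₂, x₄ }  = ᶜ of { x₁, x₃, x₅, x₆ }
  { x₃, x₅, x₆ }  = ᶜ of { x₁, x₂, x₄ }
  { x₁, x₂, x₄, x₅ }  = ᶜ of { x₃, x₆ }
  { x₁, x₂, x₃, x₄, x₅ }  = { x₂, x₃, x₄, x₅ } ∪ { x₁, x₂, x₄ }
  { x₁, x₂, x₃, x₄, x₆ }  = { x₃, x₆ } ∪ { x₁, x₂, x₄ }
  { x₂, x₃, x₄, x₅, x₆ }  = { x₃, x₆ } ∪ { x₂, x₃, x₄, x₅ }
  |family| = 13
Round 2. New:
  { x₁ }  = ᶜ of { x₂, x₃, x₄, x₅, x₆ }
  { x₅ }  = ᶜ of { x₁, x₂, x₃, x₄, x₆ }
  { x₆ }  = ᶜ of { x₁, x₂, x₃, x₄, x₅ }
  { x₁, x₃, x₆ }  = { x₁, x₆ } ∪ { x₃, x₆ }
  { x₁, x₂, x₄, x₆ }  = { x₁, x₆ } ∪ { x₁, x₂, x₄ }
  { x₂, x₃, x₄, x₆ }  = { x₃, x₆ } ∪ { x₂, x₄ }
  { x₁, x₂, x₄, x₅, x₆ }  = { x₁, x₆ } ∪ { x₁, x₂, x₄, x₅ }
  |family| = 20
Round 3: 7 new —
  { x₃ }  = ᶜ of { x₁, x₂, x₄, x₅, x₆ }
  { x₁, x₅ }  = ᶜ of { x₂, x₃, x₄, x₆ }
  { x₃, x₅ }  = ᶜ of { x₁, x₂, x₄, x₆ }
  { x₅, x₆ }  = { x₆ } ∪ { x₅ }
  { x₁, x₅, x₆ }  = { x₁, x₆ } ∪ { x₅ }
  { x₂, x₄, x₅ }  = ᶜ of { x₁, x₃, x₆ }
  { x₂, x₄, x₆ }  = { x₂, x₄ } ∪ { x₆ }
  |family| = 27
Round 4: +5 →
  { x₁, x₃ }  = { x₃ } ∪ { x₁ }
  { x₁, x₃, x₅ }  = ᶜ of { x₂, x₄, x₆ }
  { x₂, x₃, x₄ }  = ᶜ of { x₁, x₅, x₆ }
  { x₁, x₂, x₃, x₄ }  = ᶜ of { x₅, x₆ }
  { x₂, x₄, x₅, x₆ }  = { x₂, x₄, x₆ } ∪ { x₅, x₆ }
  |family| = 32
Round 5: closed — nothing new.

Hence σ(𝒢) has 32 members: { {}, { x₁ }, { x₃ }, { x₅ }, { x₆ }, { x₁, x₃ }, { x₁, x₅ }, { x₁, x₆ }, { x₂, x₄ }, { x₃, x₅ }, { x₃, x₆ }, { x₅, x₆ }, { x₁, x₂, x₄ }, { x₁, x₃, x₅ }, { x₁, x₃, x₆ }, { x₁, x₅, x₆ }, { x₂, x₃, x₄ }, { x₂, x₄, x₅ }, { x₂, x₄, x₆ }, { x₃, x₅, x₆ }, { x₁, x₂, x₃, x₄ }, { x₁, x₂, x₄, x₅ }, { x₁, x₂, x₄, x₆ }, { x₁, x₃, x₅, x₆ }, { x₂, x₃, x₄, x₅ }, { x₂, x₃, x₄, x₆ }, { x₂, x₄, x₅, x₆ }, { x₁, x₂, x₃, x₄, x₅ }, { x₁, x₂, x₃, x₄, x₆ }, { x₁, x₂, x₄, x₅, x₆ }, { x₂, x₃, x₄, x₅, x₆ }, Ω }.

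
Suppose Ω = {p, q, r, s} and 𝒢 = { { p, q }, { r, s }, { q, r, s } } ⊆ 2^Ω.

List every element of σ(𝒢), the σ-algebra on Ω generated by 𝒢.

Start: 𝒢 ∪ {∅, Ω} = { {  }, { p, q }, { r, s }, { q, r, s }, Ω }.
Pass 1. New:
  { p }  = Ω∖{ q, r, s }
  |family| = 6
Pass 2 (1 new):
  { p, r, s }  = { r, s } ∪ { p }
  |family| = 7
Pass 3 (1 new):
  { q }  = Ω∖{ p, r, s }
  |family| = 8
Pass 4: stable.

σ(𝒢) = { {  }, { p }, { q }, { p, q }, { r, s }, { p, r, s }, { q, r, s }, Ω }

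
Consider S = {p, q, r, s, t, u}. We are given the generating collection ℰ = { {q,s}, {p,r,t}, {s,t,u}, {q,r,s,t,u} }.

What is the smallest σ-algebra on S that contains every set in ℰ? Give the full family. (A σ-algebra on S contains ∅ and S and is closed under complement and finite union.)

Start: ℰ ∪ {∅, S} = { {}, {q,s}, {p,r,t}, {s,t,u}, {q,r,s,t,u}, S }.
Step 1: +7 →
  {p}  = {q,r,s,t,u}ᶜ
  {p,q,r}  = {s,t,u}ᶜ
  {q,s,u}  = {p,r,t}ᶜ
  {p,r,t,u}  = {q,s}ᶜ
  {q,s,t,u}  = {s,t,u} ∪ {q,s}
  {p,q,r,s,t}  = {p,r,t} ∪ {q,s}
  {p,r,s,t,u}  = {p,r,t} ∪ {s,t,u}
  |family| = 13
Step 2. New:
  {q}  = {p,r,s,t,u}ᶜ
  {u}  = {p,q,r,s,t}ᶜ
  {p,r}  = {q,s,t,u}ᶜ
  {p,q,s}  = {q,s} ∪ {p}
  {p,q,r,s}  = {p,q,r} ∪ {q,s}
  {p,q,r,t}  = {p,q,r} ∪ {p,r,t}
  {p,q,s,u}  = {q,s,u} ∪ {p}
  {p,s,t,u}  = {s,t,u} ∪ {p}
  {p,q,r,s,u}  = {q,s,u} ∪ {p,q,r}
  {p,q,r,t,u}  = {p,r,t,u} ∪ {p,q,r}
  {p,q,s,t,u}  = {q,s,t,u} ∪ {p}
  |family| = 24
Step 3: +13 →
  {r}  = {p,q,s,t,u}ᶜ
  {s}  = {p,q,r,t,u}ᶜ
  {t}  = {p,q,r,s,u}ᶜ
  {p,q}  = {q} ∪ {p}
  {p,u}  = {u} ∪ {p}
  {q,r}  = {p,s,t,u}ᶜ
  {q,u}  = {q} ∪ {u}
  {r,t}  = {p,q,s,u}ᶜ
  {s,u}  = {p,q,r,t}ᶜ
  {t,u}  = {p,q,r,s}ᶜ
  {p,r,u}  = {p,r} ∪ {u}
  {r,t,u}  = {p,q,s}ᶜ
  {p,q,r,u}  = {p,q,r} ∪ {u}
  |family| = 37
Step 4: +26 →
  {p,s}  = {p} ∪ {s}
  {p,t}  = {p} ∪ {t}
  {q,t}  = {q} ∪ {t}
  {r,s}  = {r} ∪ {s}
  {r,u}  = {u} ∪ {r}
  {s,t}  = {p,q,r,u}ᶜ
  {p,q,t}  = {p,q} ∪ {t}
  {p,q,u}  = {p,q} ∪ {p,u}
  {p,r,s}  = {p,r} ∪ {s}
  {p,s,u}  = {p} ∪ {s,u}
  {p,t,u}  = {t,u} ∪ {p}
  {q,r,s}  = {r} ∪ {q,s}
  {q,r,t}  = {q} ∪ {r,t}
  {q,r,u}  = {q,u} ∪ {r}
  {q,s,t}  = {p,r,u}ᶜ
  {q,t,u}  = {t,u} ∪ {q}
  {r,s,t}  = {s} ∪ {r,t}
  {r,s,u}  = {r} ∪ {s,u}
  {p,q,s,t}  = {p,q,s} ∪ {t}
  {p,q,t,u}  = {t,u} ∪ {p,q}
  {p,r,s,t}  = {q,u}ᶜ
  {p,r,s,u}  = {p,r,u} ∪ {s}
  {q,r,s,t}  = {p,u}ᶜ
  {q,r,s,u}  = {q,s,u} ∪ {r}
  {q,r,t,u}  = {t,u} ∪ {q,r}
  {r,s,t,u}  = {p,q}ᶜ
  |family| = 63
Step 5: +1 →
  {p,s,t}  = {q,r,u}ᶜ
  |family| = 64
Step 6: no new sets; the family is a σ-algebra.

|σ(ℰ)| = 64.  σ(ℰ) = { {}, {p}, {q}, {r}, {s}, {t}, {u}, {p,q}, {p,r}, {p,s}, {p,t}, {p,u}, {q,r}, {q,s}, {q,t}, {q,u}, {r,s}, {r,t}, {r,u}, {s,t}, {s,u}, {t,u}, {p,q,r}, {p,q,s}, {p,q,t}, {p,q,u}, {p,r,s}, {p,r,t}, {p,r,u}, {p,s,t}, {p,s,u}, {p,t,u}, {q,r,s}, {q,r,t}, {q,r,u}, {q,s,t}, {q,s,u}, {q,t,u}, {r,s,t}, {r,s,u}, {r,t,u}, {s,t,u}, {p,q,r,s}, {p,q,r,t}, {p,q,r,u}, {p,q,s,t}, {p,q,s,u}, {p,q,t,u}, {p,r,s,t}, {p,r,s,u}, {p,r,t,u}, {p,s,t,u}, {q,r,s,t}, {q,r,s,u}, {q,r,t,u}, {q,s,t,u}, {r,s,t,u}, {p,q,r,s,t}, {p,q,r,s,u}, {p,q,r,t,u}, {p,q,s,t,u}, {p,r,s,t,u}, {q,r,s,t,u}, S }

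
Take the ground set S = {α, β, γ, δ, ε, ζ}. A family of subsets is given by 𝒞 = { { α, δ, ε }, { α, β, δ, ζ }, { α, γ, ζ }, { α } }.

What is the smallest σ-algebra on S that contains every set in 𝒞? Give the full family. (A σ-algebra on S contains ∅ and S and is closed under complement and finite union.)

|σ(𝒞)| = 64.  σ(𝒞) = { {  }, { α }, { β }, { γ }, { δ }, { ε }, { ζ }, { α, β }, { α, γ }, { α, δ }, { α, ε }, { α, ζ }, { β, γ }, { β, δ }, { β, ε }, { β, ζ }, { γ, δ }, { γ, ε }, { γ, ζ }, { δ, ε }, { δ, ζ }, { ε, ζ }, { α, β, γ }, { α, β, δ }, { α, β, ε }, { α, β, ζ }, { α, γ, δ }, { α, γ, ε }, { α, γ, ζ }, { α, δ, ε }, { α, δ, ζ }, { α, ε, ζ }, { β, γ, δ }, { β, γ, ε }, { β, γ, ζ }, { β, δ, ε }, { β, δ, ζ }, { β, ε, ζ }, { γ, δ, ε }, { γ, δ, ζ }, { γ, ε, ζ }, { δ, ε, ζ }, { α, β, γ, δ }, { α, β, γ, ε }, { α, β, γ, ζ }, { α, β, δ, ε }, { α, β, δ, ζ }, { α, β, ε, ζ }, { α, γ, δ, ε }, { α, γ, δ, ζ }, { α, γ, ε, ζ }, { α, δ, ε, ζ }, { β, γ, δ, ε }, { β, γ, δ, ζ }, { β, γ, ε, ζ }, { β, δ, ε, ζ }, { γ, δ, ε, ζ }, { α, β, γ, δ, ε }, { α, β, γ, δ, ζ }, { α, β, γ, ε, ζ }, { α, β, δ, ε, ζ }, { α, γ, δ, ε, ζ }, { β, γ, δ, ε, ζ }, S }

Derivation:
Start: 𝒞 ∪ {∅, S} = { {  }, { α }, { α, γ, ζ }, { α, δ, ε }, { α, β, δ, ζ }, S }.
Step 1 adds 7:
  { γ, ε }  = S∖{ α, β, δ, ζ }
  { β, γ, ζ }  = S∖{ α, δ, ε }
  { β, δ, ε }  = S∖{ α, γ, ζ }
  { α, β, γ, δ, ζ }  = { α, β, δ, ζ } ∪ { α, γ, ζ }
  { α, β, δ, ε, ζ }  = { α, δ, ε } ∪ { α, β, δ, ζ }
  { α, γ, δ, ε, ζ }  = { α, δ, ε } ∪ { α, γ, ζ }
  { β, γ, δ, ε, ζ }  = S∖{ α }
  — 13 sets.
Step 2 (10 new):
  { β }  = S∖{ α, γ, δ, ε, ζ }
  { γ }  = S∖{ α, β, δ, ε, ζ }
  { ε }  = S∖{ α, β, γ, δ, ζ }
  { α, γ, ε }  = { γ, ε } ∪ { α }
  { α, β, γ, ζ }  = { α, γ, ζ } ∪ { β, γ, ζ }
  { α, β, δ, ε }  = { α, δ, ε } ∪ { β, δ, ε }
  { α, γ, δ, ε }  = { α, δ, ε } ∪ { γ, ε }
  { α, γ, ε, ζ }  = { α, γ, ζ } ∪ { γ, ε }
  { β, γ, δ, ε }  = { γ, ε } ∪ { β, δ, ε }
  { β, γ, ε, ζ }  = { β, γ, ζ } ∪ { γ, ε }
  — 23 sets.
Step 3 adds 16:
  { α, β }  = { β } ∪ { α }
  { α, γ }  = { γ } ∪ { α }
  { α, δ }  = S∖{ β, γ, ε, ζ }
  { α, ε }  = { ε } ∪ { α }
  { α, ζ }  = S∖{ β, γ, δ, ε }
  { β, γ }  = { β } ∪ { γ }
  { β, δ }  = S∖{ α, γ, ε, ζ }
  { β, ε }  = { β } ∪ { ε }
  { β, ζ }  = S∖{ α, γ, δ, ε }
  { γ, ζ }  = S∖{ α, β, δ, ε }
  { δ, ε }  = S∖{ α, β, γ, ζ }
  { β, γ, ε }  = { β } ∪ { γ, ε }
  { β, δ, ζ }  = S∖{ α, γ, ε }
  { α, β, γ, ε }  = { α, γ, ε } ∪ { β }
  { α, β, γ, δ, ε }  = { α, γ, ε } ∪ { β, δ, ε }
  { α, β, γ, ε, ζ }  = { α, γ, ζ } ∪ { β, γ, ε, ζ }
  — 39 sets.
Step 4 adds 21:
  { δ }  = S∖{ α, β, γ, ε, ζ }
  { ζ }  = S∖{ α, β, γ, δ, ε }
  { δ, ζ }  = S∖{ α, β, γ, ε }
  { α, β, γ }  = { β } ∪ { α, γ }
  { α, β, δ }  = { β } ∪ { α, δ }
  { α, β, ε }  = { β } ∪ { α, ε }
  { α, β, ζ }  = { α, ζ } ∪ { β }
  { α, γ, δ }  = { α, γ } ∪ { α, δ }
  { α, δ, ζ }  = S∖{ β, γ, ε }
  { α, ε, ζ }  = { α, ζ } ∪ { α, ε }
  { β, γ, δ }  = { γ } ∪ { β, δ }
  { β, ε, ζ }  = { β, ζ } ∪ { β, ε }
  { γ, δ, ε }  = { δ, ε } ∪ { γ, ε }
  { γ, ε, ζ }  = { γ, ε } ∪ { γ, ζ }
  { α, β, γ, δ }  = { α, γ } ∪ { β, δ }
  { α, β, ε, ζ }  = { α, ζ } ∪ { β, ε }
  { α, γ, δ, ζ }  = S∖{ β, ε }
  { α, δ, ε, ζ }  = S∖{ β, γ }
  { β, γ, δ, ζ }  = S∖{ α, ε }
  { β, δ, ε, ζ }  = S∖{ α, γ }
  { γ, δ, ε, ζ }  = S∖{ α, β }
  — 60 sets.
Step 5: 4 new —
  { γ, δ }  = S∖{ α, β, ε, ζ }
  { ε, ζ }  = S∖{ α, β, γ, δ }
  { γ, δ, ζ }  = S∖{ α, β, ε }
  { δ, ε, ζ }  = S∖{ α, β, γ }
  — 64 sets.
Step 6: already closed under ᶜ and ∪.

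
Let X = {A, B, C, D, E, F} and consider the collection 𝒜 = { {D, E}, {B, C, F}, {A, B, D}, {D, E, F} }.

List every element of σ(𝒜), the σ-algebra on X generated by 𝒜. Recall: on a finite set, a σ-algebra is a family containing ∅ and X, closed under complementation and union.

σ(𝒜) = { {}, {A}, {B}, {C}, {D}, {E}, {F}, {A, B}, {A, C}, {A, D}, {A, E}, {A, F}, {B, C}, {B, D}, {B, E}, {B, F}, {C, D}, {C, E}, {C, F}, {D, E}, {D, F}, {E, F}, {A, B, C}, {A, B, D}, {A, B, E}, {A, B, F}, {A, C, D}, {A, C, E}, {A, C, F}, {A, D, E}, {A, D, F}, {A, E, F}, {B, C, D}, {B, C, E}, {B, C, F}, {B, D, E}, {B, D, F}, {B, E, F}, {C, D, E}, {C, D, F}, {C, E, F}, {D, E, F}, {A, B, C, D}, {A, B, C, E}, {A, B, C, F}, {A, B, D, E}, {A, B, D, F}, {A, B, E, F}, {A, C, D, E}, {A, C, D, F}, {A, C, E, F}, {A, D, E, F}, {B, C, D, E}, {B, C, D, F}, {B, C, E, F}, {B, D, E, F}, {C, D, E, F}, {A, B, C, D, E}, {A, B, C, D, F}, {A, B, C, E, F}, {A, B, D, E, F}, {A, C, D, E, F}, {B, C, D, E, F}, X }

Working:
Take S₀ = 𝒜 ∪ {∅, X} = { {}, {D, E}, {A, B, D}, {B, C, F}, {D, E, F}, X }.
Round 1 adds 8:
  {A, B, C}  = {D, E, F}ᶜ
  {A, D, E}  = {B, C, F}ᶜ
  {C, E, F}  = {A, B, D}ᶜ
  {A, B, C, F}  = {D, E}ᶜ
  {A, B, D, E}  = {D, E} ∪ {A, B, D}
  {A, B, C, D, F}  = {B, C, F} ∪ {A, B, D}
  {A, B, D, E, F}  = {D, E, F} ∪ {A, B, D}
  {B, C, D, E, F}  = {D, E} ∪ {B, C, F}
  [14 total]
Round 2: +11 →
  {A}  = {B, C, D, E, F}ᶜ
  {C}  = {A, B, D, E, F}ᶜ
  {E}  = {A, B, C, D, F}ᶜ
  {C, F}  = {A, B, D, E}ᶜ
  {A, B, C, D}  = {A, B, C} ∪ {A, B, D}
  {A, D, E, F}  = {A, D, E} ∪ {D, E, F}
  {B, C, E, F}  = {B, C, F} ∪ {C, E, F}
  {C, D, E, F}  = {D, E} ∪ {C, E, F}
  {A, B, C, D, E}  = {A, D, E} ∪ {A, B, C}
  {A, B, C, E, F}  = {A, B, C} ∪ {C, E, F}
  {A, C, D, E, F}  = {A, D, E} ∪ {C, E, F}
  [25 total]
Round 3 adds 15:
  {B}  = {A, C, D, E, F}ᶜ
  {D}  = {A, B, C, E, F}ᶜ
  {F}  = {A, B, C, D, E}ᶜ
  {A, B}  = {C, D, E, F}ᶜ
  {A, C}  = {C} ∪ {A}
  {A, D}  = {B, C, E, F}ᶜ
  {A, E}  = {E} ∪ {A}
  {B, C}  = {A, D, E, F}ᶜ
  {C, E}  = {E} ∪ {C}
  {E, F}  = {A, B, C, D}ᶜ
  {A, C, F}  = {C, F} ∪ {A}
  {C, D, E}  = {D, E} ∪ {C}
  {A, B, C, E}  = {A, B, C} ∪ {E}
  {A, C, D, E}  = {A, D, E} ∪ {C}
  {A, C, E, F}  = {C, E, F} ∪ {A}
  [40 total]
Round 4. New:
  {A, F}  = {A} ∪ {F}
  {B, D}  = {A, C, E, F}ᶜ
  {B, E}  = {B} ∪ {E}
  {B, F}  = {A, C, D, E}ᶜ
  {C, D}  = {C} ∪ {D}
  {D, F}  = {A, B, C, E}ᶜ
  {A, B, E}  = {B} ∪ {A, E}
  {A, B, F}  = {C, D, E}ᶜ
  {A, C, D}  = {A, C} ∪ {D}
  {A, C, E}  = {A, C} ∪ {C, E}
  {A, D, F}  = {A, D} ∪ {F}
  {A, E, F}  = {A} ∪ {E, F}
  {B, C, D}  = {B, C} ∪ {D}
  {B, C, E}  = {B} ∪ {C, E}
  {B, D, E}  = {A, C, F}ᶜ
  {B, E, F}  = {B} ∪ {E, F}
  {C, D, F}  = {C, F} ∪ {D}
  {A, B, D, F}  = {C, E}ᶜ
  {A, B, E, F}  = {A, B} ∪ {E, F}
  {A, C, D, F}  = {A, C, F} ∪ {D}
  {B, C, D, E}  = {B} ∪ {C, D, E}
  {B, C, D, F}  = {A, E}ᶜ
  {B, D, E, F}  = {A, C}ᶜ
  [63 total]
Round 5 (1 new):
  {B, D, F}  = {A, C, E}ᶜ
  [64 total]
Round 6 adds nothing — fixpoint reached.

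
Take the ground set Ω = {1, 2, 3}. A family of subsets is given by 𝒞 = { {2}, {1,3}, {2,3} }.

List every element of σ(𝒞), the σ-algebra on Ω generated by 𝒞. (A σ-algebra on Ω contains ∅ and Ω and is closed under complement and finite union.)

Initial family (5 sets): { {}, {2}, {1,3}, {2,3}, Ω }.
Step 1 adds 1:
  {1}  = {2,3}ᶜ
  — 6 sets.
Step 2 (1 new):
  {1,2}  = {2} ∪ {1}
  — 7 sets.
Step 3. New:
  {3}  = {1,2}ᶜ
  — 8 sets.
Step 4: stable.

σ(𝒞) = { {}, {1}, {2}, {3}, {1,2}, {1,3}, {2,3}, Ω }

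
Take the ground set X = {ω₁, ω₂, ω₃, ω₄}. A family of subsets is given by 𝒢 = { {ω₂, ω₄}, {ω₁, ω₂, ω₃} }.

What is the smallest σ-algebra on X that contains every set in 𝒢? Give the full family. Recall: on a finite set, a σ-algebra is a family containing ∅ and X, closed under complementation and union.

σ(𝒢) (8 sets): { ∅, {ω₂}, {ω₄}, {ω₁, ω₃}, {ω₂, ω₄}, {ω₁, ω₂, ω₃}, {ω₁, ω₃, ω₄}, X }

Check:
Seed the family with 𝒢 together with ∅ and X: { ∅, {ω₂, ω₄}, {ω₁, ω₂, ω₃}, X }.
Step 1 (2 new):
  {ω₄}  = X∖{ω₁, ω₂, ω₃}
  {ω₁, ω₃}  = X∖{ω₂, ω₄}
  — 6 sets.
Step 2 adds 1:
  {ω₁, ω₃, ω₄}  = {ω₁, ω₃} ∪ {ω₄}
  — 7 sets.
Step 3: 1 new —
  {ω₂}  = X∖{ω₁, ω₃, ω₄}
  — 8 sets.
After Step 4 the family is unchanged; done.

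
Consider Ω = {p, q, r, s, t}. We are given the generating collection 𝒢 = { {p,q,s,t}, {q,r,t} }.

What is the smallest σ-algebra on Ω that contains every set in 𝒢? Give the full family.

σ(𝒢) = { {}, {r}, {p,s}, {q,t}, {p,r,s}, {q,r,t}, {p,q,s,t}, Ω }

Derivation:
Start: 𝒢 ∪ {∅, Ω} = { {}, {q,r,t}, {p,q,s,t}, Ω }.
Round 1. New:
  {r}  = ᶜ of {p,q,s,t}
  {p,s}  = ᶜ of {q,r,t}
  — 6 sets.
Round 2 adds 1:
  {p,r,s}  = {r} ∪ {p,s}
  — 7 sets.
Round 3 adds 1:
  {q,t}  = ᶜ of {p,r,s}
  — 8 sets.
Round 4: stable.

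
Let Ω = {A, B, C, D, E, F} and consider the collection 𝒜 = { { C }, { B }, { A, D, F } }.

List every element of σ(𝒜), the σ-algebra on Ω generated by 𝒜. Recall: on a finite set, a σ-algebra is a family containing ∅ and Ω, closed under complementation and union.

Take S₀ = 𝒜 ∪ {∅, Ω} = { {}, { B }, { C }, { A, D, F }, Ω }.
Pass 1 (6 new):
  { B, C }  = { C } ∪ { B }
  { B, C, E }  = { A, D, F }ᶜ
  { A, B, D, F }  = { B } ∪ { A, D, F }
  { A, C, D, F }  = { C } ∪ { A, D, F }
  { A, B, D, E, F }  = { C }ᶜ
  { A, C, D, E, F }  = { B }ᶜ
  |family| = 11
Pass 2: 4 new —
  { B, E }  = { A, C, D, F }ᶜ
  { C, E }  = { A, B, D, F }ᶜ
  { A, D, E, F }  = { B, C }ᶜ
  { A, B, C, D, F }  = { A, B, D, F } ∪ { C }
  |family| = 15
Pass 3 (1 new):
  { E }  = { A, B, C, D, F }ᶜ
  |family| = 16
After Pass 4 the family is unchanged; done.

σ(𝒜) = { {}, { B }, { C }, { E }, { B, C }, { B, E }, { C, E }, { A, D, F }, { B, C, E }, { A, B, D, F }, { A, C, D, F }, { A, D, E, F }, { A, B, C, D, F }, { A, B, D, E, F }, { A, C, D, E, F }, Ω }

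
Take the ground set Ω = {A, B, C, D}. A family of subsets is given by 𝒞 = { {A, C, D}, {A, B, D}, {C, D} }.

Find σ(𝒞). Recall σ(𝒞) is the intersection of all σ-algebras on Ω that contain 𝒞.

Take S₀ = 𝒞 ∪ {∅, Ω} = { {}, {C, D}, {A, B, D}, {A, C, D}, Ω }.
Step 1 adds 3:
  {B}  = complement {A, C, D}
  {C}  = complement {A, B, D}
  {A, B}  = complement {C, D}
Step 2. New:
  {B, C}  = {C} ∪ {B}
  {A, B, C}  = {C} ∪ {A, B}
  {B, C, D}  = {B} ∪ {C, D}
Step 3: 3 new —
  {A}  = complement {B, C, D}
  {D}  = complement {A, B, C}
  {A, D}  = complement {B, C}
Step 4: +2 →
  {A, C}  = {C} ∪ {A}
  {B, D}  = {D} ∪ {B}
Step 5 adds nothing — fixpoint reached.

Therefore σ(𝒞) = { {}, {A}, {B}, {C}, {D}, {A, B}, {A, C}, {A, D}, {B, C}, {B, D}, {C, D}, {A, B, C}, {A, B, D}, {A, C, D}, {B, C, D}, Ω } (|σ(𝒞)| = 16).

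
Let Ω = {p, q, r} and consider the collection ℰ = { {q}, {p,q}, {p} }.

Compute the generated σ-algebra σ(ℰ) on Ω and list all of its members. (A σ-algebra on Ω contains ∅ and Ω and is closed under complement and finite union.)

Seed the family with ℰ together with ∅ and Ω: { ∅, {p}, {q}, {p,q}, Ω }.
Iteration 1 adds 3:
  {r}  = Ω∖{p,q}
  {p,r}  = Ω∖{q}
  {q,r}  = Ω∖{p}
  [8 total]
Iteration 2: closed — nothing new.

|σ(ℰ)| = 8.  σ(ℰ) = { ∅, {p}, {q}, {r}, {p,q}, {p,r}, {q,r}, Ω }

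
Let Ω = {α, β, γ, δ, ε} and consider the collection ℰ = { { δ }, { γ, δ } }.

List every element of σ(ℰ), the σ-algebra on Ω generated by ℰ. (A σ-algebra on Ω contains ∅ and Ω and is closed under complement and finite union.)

Begin from { {  }, { δ }, { γ, δ }, Ω } (that is, ℰ plus ∅ and Ω).
Iteration 1: 2 new —
  { α, β, ε }  = Ω∖{ γ, δ }
  { α, β, γ, ε }  = Ω∖{ δ }
  |family| = 6
Iteration 2 (1 new):
  { α, β, δ, ε }  = { α, β, ε } ∪ { δ }
  |family| = 7
Iteration 3: +1 →
  { γ }  = Ω∖{ α, β, δ, ε }
  |family| = 8
Iteration 4: stable.

Therefore σ(ℰ) = { {  }, { γ }, { δ }, { γ, δ }, { α, β, ε }, { α, β, γ, ε }, { α, β, δ, ε }, Ω } (|σ(ℰ)| = 8).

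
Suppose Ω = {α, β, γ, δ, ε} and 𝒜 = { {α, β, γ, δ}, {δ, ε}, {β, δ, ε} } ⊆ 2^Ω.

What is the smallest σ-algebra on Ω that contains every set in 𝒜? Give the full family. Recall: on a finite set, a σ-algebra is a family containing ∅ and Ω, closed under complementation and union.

σ(𝒜) (16 sets): { {}, {β}, {δ}, {ε}, {α, γ}, {β, δ}, {β, ε}, {δ, ε}, {α, β, γ}, {α, γ, δ}, {α, γ, ε}, {β, δ, ε}, {α, β, γ, δ}, {α, β, γ, ε}, {α, γ, δ, ε}, Ω }

Derivation:
Initial family (5 sets): { {}, {δ, ε}, {β, δ, ε}, {α, β, γ, δ}, Ω }.
Step 1 (3 new):
  {ε}  = complement {α, β, γ, δ}
  {α, γ}  = complement {β, δ, ε}
  {α, β, γ}  = complement {δ, ε}
  |family| = 8
Step 2 (3 new):
  {α, γ, ε}  = {α, γ} ∪ {ε}
  {α, β, γ, ε}  = {α, β, γ} ∪ {ε}
  {α, γ, δ, ε}  = {δ, ε} ∪ {α, γ}
  |family| = 11
Step 3: 3 new —
  {β}  = complement {α, γ, δ, ε}
  {δ}  = complement {α, β, γ, ε}
  {β, δ}  = complement {α, γ, ε}
  |family| = 14
Step 4. New:
  {β, ε}  = {β} ∪ {ε}
  {α, γ, δ}  = {α, γ} ∪ {δ}
  |family| = 16
After Step 5 the family is unchanged; done.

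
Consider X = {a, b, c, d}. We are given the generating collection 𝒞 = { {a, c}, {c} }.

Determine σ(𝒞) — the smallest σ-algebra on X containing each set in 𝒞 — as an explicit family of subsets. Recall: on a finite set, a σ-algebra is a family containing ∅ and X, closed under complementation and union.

|σ(𝒞)| = 8.  σ(𝒞) = { {}, {a}, {c}, {a, c}, {b, d}, {a, b, d}, {b, c, d}, X }

Trace:
Take S₀ = 𝒞 ∪ {∅, X} = { {}, {c}, {a, c}, X }.
Step 1 adds 2:
  {b, d}  = ᶜ of {a, c}
  {a, b, d}  = ᶜ of {c}
  [6 total]
Step 2 adds 1:
  {b, c, d}  = {c} ∪ {b, d}
  [7 total]
Step 3: +1 →
  {a}  = ᶜ of {b, c, d}
  [8 total]
Step 4: no new sets; the family is a σ-algebra.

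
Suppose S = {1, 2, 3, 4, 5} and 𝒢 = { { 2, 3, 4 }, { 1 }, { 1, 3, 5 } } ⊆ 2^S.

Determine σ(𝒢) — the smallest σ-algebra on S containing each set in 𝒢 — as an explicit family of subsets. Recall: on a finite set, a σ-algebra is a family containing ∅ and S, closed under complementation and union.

Begin from { ∅, { 1 }, { 1, 3, 5 }, { 2, 3, 4 }, S } (that is, 𝒢 plus ∅ and S).
Pass 1. New:
  { 1, 5 }  = ᶜ of { 2, 3, 4 }
  { 2, 4 }  = ᶜ of { 1, 3, 5 }
  { 1, 2, 3, 4 }  = { 2, 3, 4 } ∪ { 1 }
  { 2, 3, 4, 5 }  = ᶜ of { 1 }
  [9 total]
Pass 2: 3 new —
  { 5 }  = ᶜ of { 1, 2, 3, 4 }
  { 1, 2, 4 }  = { 2, 4 } ∪ { 1 }
  { 1, 2, 4, 5 }  = { 1, 5 } ∪ { 2, 4 }
  [12 total]
Pass 3 (3 new):
  { 3 }  = ᶜ of { 1, 2, 4, 5 }
  { 3, 5 }  = ᶜ of { 1, 2, 4 }
  { 2, 4, 5 }  = { 2, 4 } ∪ { 5 }
  [15 total]
Pass 4 (1 new):
  { 1, 3 }  = ᶜ of { 2, 4, 5 }
  [16 total]
Pass 5: no new sets; the family is a σ-algebra.

Therefore σ(𝒢) = { ∅, { 1 }, { 3 }, { 5 }, { 1, 3 }, { 1, 5 }, { 2, 4 }, { 3, 5 }, { 1, 2, 4 }, { 1, 3, 5 }, { 2, 3, 4 }, { 2, 4, 5 }, { 1, 2, 3, 4 }, { 1, 2, 4, 5 }, { 2, 3, 4, 5 }, S } (|σ(𝒢)| = 16).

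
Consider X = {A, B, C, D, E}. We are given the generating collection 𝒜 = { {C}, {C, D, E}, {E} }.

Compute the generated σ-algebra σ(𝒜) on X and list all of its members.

Answer: σ(𝒜) = { ∅, {C}, {D}, {E}, {A, B}, {C, D}, {C, E}, {D, E}, {A, B, C}, {A, B, D}, {A, B, E}, {C, D, E}, {A, B, C, D}, {A, B, C, E}, {A, B, D, E}, X }

Derivation:
Begin from { ∅, {C}, {E}, {C, D, E}, X } (that is, 𝒜 plus ∅ and X).
Pass 1. New:
  {A, B}  = complement {C, D, E}
  {C, E}  = {C} ∪ {E}
  {A, B, C, D}  = complement {E}
  {A, B, D, E}  = complement {C}
  (now 9)
Pass 2. New:
  {A, B, C}  = {A, B} ∪ {C}
  {A, B, D}  = complement {C, E}
  {A, B, E}  = {A, B} ∪ {E}
  {A, B, C, E}  = {A, B} ∪ {C, E}
  (now 13)
Pass 3: +3 →
  {D}  = complement {A, B, C, E}
  {C, D}  = complement {A, B, E}
  {D, E}  = complement {A, B, C}
  (now 16)
Pass 4 adds nothing — fixpoint reached.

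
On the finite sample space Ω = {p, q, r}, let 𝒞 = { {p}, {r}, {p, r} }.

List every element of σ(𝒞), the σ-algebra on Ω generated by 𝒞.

σ(𝒞) (8 sets): { {}, {p}, {q}, {r}, {p, q}, {p, r}, {q, r}, Ω }

Trace:
Initial family (5 sets): { {}, {p}, {r}, {p, r}, Ω }.
Round 1 (3 new):
  {q}  = complement {p, r}
  {p, q}  = complement {r}
  {q, r}  = complement {p}
Round 2: stable.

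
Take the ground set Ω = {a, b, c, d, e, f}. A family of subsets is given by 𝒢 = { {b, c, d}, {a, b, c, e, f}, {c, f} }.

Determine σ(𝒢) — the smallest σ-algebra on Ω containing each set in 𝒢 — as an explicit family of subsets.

σ(𝒢) = { {}, {b}, {c}, {d}, {f}, {a, e}, {b, c}, {b, d}, {b, f}, {c, d}, {c, f}, {d, f}, {a, b, e}, {a, c, e}, {a, d, e}, {a, e, f}, {b, c, d}, {b, c, f}, {b, d, f}, {c, d, f}, {a, b, c, e}, {a, b, d, e}, {a, b, e, f}, {a, c, d, e}, {a, c, e, f}, {a, d, e, f}, {b, c, d, f}, {a, b, c, d, e}, {a, b, c, e, f}, {a, b, d, e, f}, {a, c, d, e, f}, Ω }

Trace:
Seed the family with 𝒢 together with ∅ and Ω: { {}, {c, f}, {b, c, d}, {a, b, c, e, f}, Ω }.
Pass 1 adds 4:
  {d}  = Ω∖{a, b, c, e, f}
  {a, e, f}  = Ω∖{b, c, d}
  {a, b, d, e}  = Ω∖{c, f}
  {b, c, d, f}  = {b, c, d} ∪ {c, f}
  [9 total]
Pass 2 adds 6:
  {a, e}  = Ω∖{b, c, d, f}
  {c, d, f}  = {c, f} ∪ {d}
  {a, c, e, f}  = {a, e, f} ∪ {c, f}
  {a, d, e, f}  = {a, e, f} ∪ {d}
  {a, b, c, d, e}  = {b, c, d} ∪ {a, b, d, e}
  {a, b, d, e, f}  = {a, b, d, e} ∪ {a, e, f}
  [15 total]
Pass 3 (7 new):
  {c}  = Ω∖{a, b, d, e, f}
  {f}  = Ω∖{a, b, c, d, e}
  {b, c}  = Ω∖{a, d, e, f}
  {b, d}  = Ω∖{a, c, e, f}
  {a, b, e}  = Ω∖{c, d, f}
  {a, d, e}  = {a, e} ∪ {d}
  {a, c, d, e, f}  = {a, c, e, f} ∪ {d}
  [22 total]
Pass 4: +9 →
  {b}  = Ω∖{a, c, d, e, f}
  {c, d}  = {c} ∪ {d}
  {d, f}  = {f} ∪ {d}
  {a, c, e}  = {a, e} ∪ {c}
  {b, c, f}  = Ω∖{a, d, e}
  {b, d, f}  = {b, d} ∪ {f}
  {a, b, c, e}  = {a, e} ∪ {b, c}
  {a, b, e, f}  = {a, e, f} ∪ {a, b, e}
  {a, c, d, e}  = {a, d, e} ∪ {c}
  [31 total]
Pass 5 (1 new):
  {b, f}  = Ω∖{a, c, d, e}
  [32 total]
Pass 6: stable.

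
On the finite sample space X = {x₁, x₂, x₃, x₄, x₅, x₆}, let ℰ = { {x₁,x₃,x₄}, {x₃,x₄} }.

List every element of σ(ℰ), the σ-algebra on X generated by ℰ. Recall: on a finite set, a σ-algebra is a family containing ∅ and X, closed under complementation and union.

Answer: σ(ℰ) = { ∅, {x₁}, {x₃,x₄}, {x₁,x₃,x₄}, {x₂,x₅,x₆}, {x₁,x₂,x₅,x₆}, {x₂,x₃,x₄,x₅,x₆}, X }

Check:
Take S₀ = ℰ ∪ {∅, X} = { ∅, {x₃,x₄}, {x₁,x₃,x₄}, X }.
Pass 1 adds 2:
  {x₂,x₅,x₆}  = X∖{x₁,x₃,x₄}
  {x₁,x₂,x₅,x₆}  = X∖{x₃,x₄}
  — 6 sets.
Pass 2: 1 new —
  {x₂,x₃,x₄,x₅,x₆}  = {x₃,x₄} ∪ {x₂,x₅,x₆}
  — 7 sets.
Pass 3 adds 1:
  {x₁}  = X∖{x₂,x₃,x₄,x₅,x₆}
  — 8 sets.
Pass 4: no new sets; the family is a σ-algebra.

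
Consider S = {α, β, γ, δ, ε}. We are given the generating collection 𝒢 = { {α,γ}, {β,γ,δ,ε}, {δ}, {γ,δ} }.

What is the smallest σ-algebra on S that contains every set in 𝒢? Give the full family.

Begin from { {}, {δ}, {α,γ}, {γ,δ}, {β,γ,δ,ε}, S } (that is, 𝒢 plus ∅ and S).
Iteration 1. New:
  {α}  = complement {β,γ,δ,ε}
  {α,β,ε}  = complement {γ,δ}
  {α,γ,δ}  = {γ,δ} ∪ {α,γ}
  {β,δ,ε}  = complement {α,γ}
  {α,β,γ,ε}  = complement {δ}
  — 11 sets.
Iteration 2 (3 new):
  {α,δ}  = {δ} ∪ {α}
  {β,ε}  = complement {α,γ,δ}
  {α,β,δ,ε}  = {α,β,ε} ∪ {δ}
  — 14 sets.
Iteration 3: +2 →
  {γ}  = complement {α,β,δ,ε}
  {β,γ,ε}  = complement {α,δ}
  — 16 sets.
Iteration 4: closed — nothing new.

σ(𝒢) = { {}, {α}, {γ}, {δ}, {α,γ}, {α,δ}, {β,ε}, {γ,δ}, {α,β,ε}, {α,γ,δ}, {β,γ,ε}, {β,δ,ε}, {α,β,γ,ε}, {α,β,δ,ε}, {β,γ,δ,ε}, S }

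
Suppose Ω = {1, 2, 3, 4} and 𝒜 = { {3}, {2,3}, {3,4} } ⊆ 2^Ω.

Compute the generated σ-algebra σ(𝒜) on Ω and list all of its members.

σ(𝒜) (16 sets): { ∅, {1}, {2}, {3}, {4}, {1,2}, {1,3}, {1,4}, {2,3}, {2,4}, {3,4}, {1,2,3}, {1,2,4}, {1,3,4}, {2,3,4}, Ω }

Working:
Take S₀ = 𝒜 ∪ {∅, Ω} = { ∅, {3}, {2,3}, {3,4}, Ω }.
Iteration 1: +4 →
  {1,2}  = {3,4}ᶜ
  {1,4}  = {2,3}ᶜ
  {1,2,4}  = {3}ᶜ
  {2,3,4}  = {3,4} ∪ {2,3}
  |family| = 9
Iteration 2 adds 3:
  {1}  = {2,3,4}ᶜ
  {1,2,3}  = {1,2} ∪ {3}
  {1,3,4}  = {3,4} ∪ {1,4}
  |family| = 12
Iteration 3: 3 new —
  {2}  = {1,3,4}ᶜ
  {4}  = {1,2,3}ᶜ
  {1,3}  = {3} ∪ {1}
  |family| = 15
Iteration 4: 1 new —
  {2,4}  = {1,3}ᶜ
  |family| = 16
Iteration 5: no new sets; the family is a σ-algebra.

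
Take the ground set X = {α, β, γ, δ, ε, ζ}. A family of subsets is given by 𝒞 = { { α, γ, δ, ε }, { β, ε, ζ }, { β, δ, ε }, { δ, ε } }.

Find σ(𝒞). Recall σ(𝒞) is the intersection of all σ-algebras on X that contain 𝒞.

Answer: σ(𝒞) = { {  }, { β }, { δ }, { ε }, { ζ }, { α, γ }, { β, δ }, { β, ε }, { β, ζ }, { δ, ε }, { δ, ζ }, { ε, ζ }, { α, β, γ }, { α, γ, δ }, { α, γ, ε }, { α, γ, ζ }, { β, δ, ε }, { β, δ, ζ }, { β, ε, ζ }, { δ, ε, ζ }, { α, β, γ, δ }, { α, β, γ, ε }, { α, β, γ, ζ }, { α, γ, δ, ε }, { α, γ, δ, ζ }, { α, γ, ε, ζ }, { β, δ, ε, ζ }, { α, β, γ, δ, ε }, { α, β, γ, δ, ζ }, { α, β, γ, ε, ζ }, { α, γ, δ, ε, ζ }, X }

Check:
Begin from { {  }, { δ, ε }, { β, δ, ε }, { β, ε, ζ }, { α, γ, δ, ε }, X } (that is, 𝒞 plus ∅ and X).
Iteration 1 (6 new):
  { β, ζ }  = ᶜ of { α, γ, δ, ε }
  { α, γ, δ }  = ᶜ of { β, ε, ζ }
  { α, γ, ζ }  = ᶜ of { β, δ, ε }
  { α, β, γ, ζ }  = ᶜ of { δ, ε }
  { β, δ, ε, ζ }  = { δ, ε } ∪ { β, ε, ζ }
  { α, β, γ, δ, ε }  = { α, γ, δ, ε } ∪ { β, δ, ε }
  |family| = 12
Iteration 2 (6 new):
  { ζ }  = ᶜ of { α, β, γ, δ, ε }
  { α, γ }  = ᶜ of { β, δ, ε, ζ }
  { α, γ, δ, ζ }  = { α, γ, ζ } ∪ { α, γ, δ }
  { α, β, γ, δ, ζ }  = { β, ζ } ∪ { α, γ, δ }
  { α, β, γ, ε, ζ }  = { α, γ, ζ } ∪ { β, ε, ζ }
  { α, γ, δ, ε, ζ }  = { α, γ, ζ } ∪ { δ, ε }
  |family| = 18
Iteration 3. New:
  { β }  = ᶜ of { α, γ, δ, ε, ζ }
  { δ }  = ᶜ of { α, β, γ, ε, ζ }
  { ε }  = ᶜ of { α, β, γ, δ, ζ }
  { β, ε }  = ᶜ of { α, γ, δ, ζ }
  { δ, ε, ζ }  = { δ, ε } ∪ { ζ }
  |family| = 23
Iteration 4. New:
  { β, δ }  = { β } ∪ { δ }
  { δ, ζ }  = { ζ } ∪ { δ }
  { ε, ζ }  = { ζ } ∪ { ε }
  { α, β, γ }  = ᶜ of { δ, ε, ζ }
  { α, γ, ε }  = { ε } ∪ { α, γ }
  { β, δ, ζ }  = { β, ζ } ∪ { δ }
  { α, β, γ, δ }  = { β } ∪ { α, γ, δ }
  { α, β, γ, ε }  = { β, ε } ∪ { α, γ }
  { α, γ, ε, ζ }  = { α, γ, ζ } ∪ { ε }
  |family| = 32
Iteration 5: stable.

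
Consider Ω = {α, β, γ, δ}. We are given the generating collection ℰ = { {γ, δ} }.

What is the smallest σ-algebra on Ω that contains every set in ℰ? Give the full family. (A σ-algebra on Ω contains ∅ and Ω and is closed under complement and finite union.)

Seed the family with ℰ together with ∅ and Ω: { {}, {γ, δ}, Ω }.
Step 1 adds 1:
  {α, β}  = Ω∖{γ, δ}
  |family| = 4
Step 2: no new sets; the family is a σ-algebra.

σ(ℰ) = { {}, {α, β}, {γ, δ}, Ω }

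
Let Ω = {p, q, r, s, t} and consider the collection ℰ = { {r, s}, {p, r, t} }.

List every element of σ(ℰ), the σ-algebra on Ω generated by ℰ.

σ(ℰ) = { {}, {q}, {r}, {s}, {p, t}, {q, r}, {q, s}, {r, s}, {p, q, t}, {p, r, t}, {p, s, t}, {q, r, s}, {p, q, r, t}, {p, q, s, t}, {p, r, s, t}, Ω }

Working:
Start: ℰ ∪ {∅, Ω} = { {}, {r, s}, {p, r, t}, Ω }.
Pass 1: +3 →
  {q, s}  = complement {p, r, t}
  {p, q, t}  = complement {r, s}
  {p, r, s, t}  = {p, r, t} ∪ {r, s}
  |family| = 7
Pass 2. New:
  {q}  = complement {p, r, s, t}
  {q, r, s}  = {r, s} ∪ {q, s}
  {p, q, r, t}  = {p, q, t} ∪ {p, r, t}
  {p, q, s, t}  = {p, q, t} ∪ {q, s}
  |family| = 11
Pass 3 (3 new):
  {r}  = complement {p, q, s, t}
  {s}  = complement {p, q, r, t}
  {p, t}  = complement {q, r, s}
  |family| = 14
Pass 4 adds 2:
  {q, r}  = {r} ∪ {q}
  {p, s, t}  = {p, t} ∪ {s}
  |family| = 16
Pass 5: closed — nothing new.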